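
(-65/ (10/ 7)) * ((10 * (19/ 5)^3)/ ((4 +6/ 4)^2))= -2496676/ 3025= -825.35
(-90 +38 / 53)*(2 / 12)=-2366 / 159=-14.88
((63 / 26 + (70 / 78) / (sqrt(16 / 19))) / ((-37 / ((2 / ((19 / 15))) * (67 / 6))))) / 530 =-4221 / 1937468 -2345 * sqrt(19) / 11624808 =-0.00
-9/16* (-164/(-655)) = -369/2620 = -0.14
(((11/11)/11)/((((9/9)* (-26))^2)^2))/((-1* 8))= -1/40213888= -0.00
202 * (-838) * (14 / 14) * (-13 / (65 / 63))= 10664388 / 5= 2132877.60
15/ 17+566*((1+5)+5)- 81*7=96218/ 17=5659.88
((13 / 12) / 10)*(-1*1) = -0.11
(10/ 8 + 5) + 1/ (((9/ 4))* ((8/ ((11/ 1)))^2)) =1021/ 144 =7.09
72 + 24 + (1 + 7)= 104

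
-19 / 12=-1.58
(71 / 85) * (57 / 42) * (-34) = -1349 / 35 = -38.54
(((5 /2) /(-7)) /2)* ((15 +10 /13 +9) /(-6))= 115 /156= 0.74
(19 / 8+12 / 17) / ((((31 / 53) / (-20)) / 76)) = -4219330 / 527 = -8006.32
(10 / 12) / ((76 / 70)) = 175 / 228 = 0.77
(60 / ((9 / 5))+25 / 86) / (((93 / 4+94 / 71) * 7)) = 1231850 / 6302037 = 0.20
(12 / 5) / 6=2 / 5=0.40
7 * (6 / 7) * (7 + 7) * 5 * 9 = 3780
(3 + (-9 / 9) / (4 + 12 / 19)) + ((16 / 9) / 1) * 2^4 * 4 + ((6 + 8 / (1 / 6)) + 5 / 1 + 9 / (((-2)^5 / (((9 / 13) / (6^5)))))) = 231370847 / 1317888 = 175.56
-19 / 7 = -2.71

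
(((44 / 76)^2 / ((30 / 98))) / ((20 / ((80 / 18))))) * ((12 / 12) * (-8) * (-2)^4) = -1517824 / 48735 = -31.14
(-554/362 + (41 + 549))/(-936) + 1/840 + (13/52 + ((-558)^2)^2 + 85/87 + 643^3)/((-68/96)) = -50149637780171599906/365409135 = -137242430406.60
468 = 468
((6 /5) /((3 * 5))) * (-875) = -70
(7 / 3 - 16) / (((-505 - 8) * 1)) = 41 / 1539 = 0.03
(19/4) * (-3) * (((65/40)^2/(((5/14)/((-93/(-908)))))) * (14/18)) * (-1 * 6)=14632527/290560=50.36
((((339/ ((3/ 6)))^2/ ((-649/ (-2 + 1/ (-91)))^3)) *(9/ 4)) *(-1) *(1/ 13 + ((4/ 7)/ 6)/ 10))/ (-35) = 4225751127162/ 55601396135209925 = 0.00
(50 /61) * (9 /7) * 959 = 61650 /61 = 1010.66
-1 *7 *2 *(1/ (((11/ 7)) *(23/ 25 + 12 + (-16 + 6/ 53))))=129850/ 43241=3.00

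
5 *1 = 5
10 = 10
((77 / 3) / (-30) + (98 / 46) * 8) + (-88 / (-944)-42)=-1570522 / 61065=-25.72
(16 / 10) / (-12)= -2 / 15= -0.13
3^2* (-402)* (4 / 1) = -14472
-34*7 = -238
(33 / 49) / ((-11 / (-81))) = 243 / 49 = 4.96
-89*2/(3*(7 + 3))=-89/15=-5.93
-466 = -466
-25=-25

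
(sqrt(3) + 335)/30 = sqrt(3)/30 + 67/6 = 11.22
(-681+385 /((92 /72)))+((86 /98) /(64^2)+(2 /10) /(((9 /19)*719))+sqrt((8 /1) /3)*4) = -56710042868617 /149356892160+8*sqrt(6) /3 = -373.16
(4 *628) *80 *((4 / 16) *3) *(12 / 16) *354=40016160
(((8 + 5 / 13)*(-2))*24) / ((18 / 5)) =-4360 / 39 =-111.79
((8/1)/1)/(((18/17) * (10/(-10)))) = -68/9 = -7.56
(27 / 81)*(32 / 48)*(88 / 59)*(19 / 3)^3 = 1207184 / 14337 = 84.20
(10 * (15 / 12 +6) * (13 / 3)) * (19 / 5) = 7163 / 6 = 1193.83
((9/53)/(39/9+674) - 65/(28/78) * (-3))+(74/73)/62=1856253677629/3417062110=543.23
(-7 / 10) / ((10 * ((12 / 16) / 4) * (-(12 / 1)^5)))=7 / 4665600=0.00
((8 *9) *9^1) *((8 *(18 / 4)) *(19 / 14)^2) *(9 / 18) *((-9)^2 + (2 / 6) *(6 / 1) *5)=13684788 / 7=1954969.71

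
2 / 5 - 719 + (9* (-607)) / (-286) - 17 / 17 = -1001713 / 1430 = -700.50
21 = 21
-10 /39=-0.26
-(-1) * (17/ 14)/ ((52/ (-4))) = -0.09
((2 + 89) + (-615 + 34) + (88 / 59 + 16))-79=-551.51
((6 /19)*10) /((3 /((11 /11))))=20 /19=1.05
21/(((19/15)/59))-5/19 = 18580/19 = 977.89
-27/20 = -1.35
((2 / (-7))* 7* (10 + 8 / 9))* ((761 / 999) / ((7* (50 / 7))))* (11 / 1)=-3.65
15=15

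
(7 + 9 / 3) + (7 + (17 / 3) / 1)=68 / 3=22.67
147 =147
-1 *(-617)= 617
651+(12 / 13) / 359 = 3038229 / 4667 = 651.00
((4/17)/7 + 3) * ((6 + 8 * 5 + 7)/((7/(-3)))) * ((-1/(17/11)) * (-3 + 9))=3788334/14161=267.52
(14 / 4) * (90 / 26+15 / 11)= 2415 / 143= 16.89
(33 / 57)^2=0.34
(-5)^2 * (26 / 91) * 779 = 38950 / 7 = 5564.29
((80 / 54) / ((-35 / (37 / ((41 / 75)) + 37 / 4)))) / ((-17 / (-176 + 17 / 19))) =-27984506 / 834309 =-33.54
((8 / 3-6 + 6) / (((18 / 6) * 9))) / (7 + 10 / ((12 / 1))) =16 / 1269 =0.01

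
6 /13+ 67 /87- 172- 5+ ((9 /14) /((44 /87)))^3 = -45924147790427 /264365477376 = -173.71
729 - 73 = 656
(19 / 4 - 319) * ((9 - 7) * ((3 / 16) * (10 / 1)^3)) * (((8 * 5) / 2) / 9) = -261875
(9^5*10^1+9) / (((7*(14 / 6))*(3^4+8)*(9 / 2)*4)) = 4017 / 178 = 22.57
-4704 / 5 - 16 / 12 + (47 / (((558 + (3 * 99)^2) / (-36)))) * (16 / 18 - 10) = -941.96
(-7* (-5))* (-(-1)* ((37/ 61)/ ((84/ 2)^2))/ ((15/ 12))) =37/ 3843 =0.01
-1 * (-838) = 838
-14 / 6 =-2.33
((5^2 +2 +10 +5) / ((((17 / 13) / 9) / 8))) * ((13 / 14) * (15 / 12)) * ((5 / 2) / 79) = 114075 / 1343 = 84.94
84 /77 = 12 /11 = 1.09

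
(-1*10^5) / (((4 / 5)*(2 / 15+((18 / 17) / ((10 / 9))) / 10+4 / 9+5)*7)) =-956250000 / 303793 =-3147.70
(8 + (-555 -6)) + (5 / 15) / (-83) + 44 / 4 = -542.00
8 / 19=0.42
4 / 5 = 0.80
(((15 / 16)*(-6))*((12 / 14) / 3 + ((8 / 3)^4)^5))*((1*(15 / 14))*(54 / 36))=-100880631740268720425 / 33748629264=-2989177158.90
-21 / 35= -3 / 5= -0.60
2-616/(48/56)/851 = 2950/2553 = 1.16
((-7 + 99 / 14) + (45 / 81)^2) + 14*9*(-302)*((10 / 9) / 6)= -7990489 / 1134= -7046.29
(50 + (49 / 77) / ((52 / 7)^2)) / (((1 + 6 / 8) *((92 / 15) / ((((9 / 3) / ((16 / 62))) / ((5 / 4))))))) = 415024497 / 9577568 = 43.33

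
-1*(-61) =61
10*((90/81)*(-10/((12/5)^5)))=-390625/279936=-1.40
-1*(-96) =96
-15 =-15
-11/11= -1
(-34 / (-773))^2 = 1156 / 597529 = 0.00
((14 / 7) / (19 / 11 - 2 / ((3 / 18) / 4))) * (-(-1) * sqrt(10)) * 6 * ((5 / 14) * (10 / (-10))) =330 * sqrt(10) / 3563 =0.29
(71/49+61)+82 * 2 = 11096/49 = 226.45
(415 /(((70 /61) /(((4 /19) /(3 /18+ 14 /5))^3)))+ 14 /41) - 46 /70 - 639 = -4435170065478078 /6938773702385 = -639.19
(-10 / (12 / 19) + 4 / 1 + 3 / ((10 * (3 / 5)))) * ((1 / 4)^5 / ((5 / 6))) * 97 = -1649 / 1280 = -1.29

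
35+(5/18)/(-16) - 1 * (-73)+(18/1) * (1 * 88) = 487291/288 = 1691.98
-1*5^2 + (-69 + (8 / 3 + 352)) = 782 / 3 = 260.67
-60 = -60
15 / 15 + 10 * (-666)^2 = 4435561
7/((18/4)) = 14/9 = 1.56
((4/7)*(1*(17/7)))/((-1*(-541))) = 68/26509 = 0.00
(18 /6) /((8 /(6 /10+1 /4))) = 51 /160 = 0.32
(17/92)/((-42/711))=-4029/1288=-3.13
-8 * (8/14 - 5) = 248/7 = 35.43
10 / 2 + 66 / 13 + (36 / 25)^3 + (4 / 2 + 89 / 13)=4450278 / 203125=21.91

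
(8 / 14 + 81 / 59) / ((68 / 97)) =77891 / 28084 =2.77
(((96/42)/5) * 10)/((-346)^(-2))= 3830912/7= 547273.14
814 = 814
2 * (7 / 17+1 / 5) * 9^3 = 75816 / 85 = 891.95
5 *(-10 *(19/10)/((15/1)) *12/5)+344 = 1644/5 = 328.80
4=4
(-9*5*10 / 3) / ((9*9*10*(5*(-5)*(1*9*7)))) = 1 / 8505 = 0.00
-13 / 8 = -1.62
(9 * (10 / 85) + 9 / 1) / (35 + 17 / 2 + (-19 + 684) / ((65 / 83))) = 4446 / 394553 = 0.01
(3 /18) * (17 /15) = 17 /90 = 0.19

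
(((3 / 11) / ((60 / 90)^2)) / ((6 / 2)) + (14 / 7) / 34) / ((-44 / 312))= -7683 / 4114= -1.87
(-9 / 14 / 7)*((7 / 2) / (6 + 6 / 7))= -3 / 64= -0.05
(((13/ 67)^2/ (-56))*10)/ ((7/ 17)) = -14365/ 879844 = -0.02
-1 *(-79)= 79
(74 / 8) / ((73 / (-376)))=-3478 / 73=-47.64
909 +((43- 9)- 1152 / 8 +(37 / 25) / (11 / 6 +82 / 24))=419623 / 525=799.28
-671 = -671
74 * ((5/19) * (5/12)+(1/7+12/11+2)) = 2171789/8778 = 247.41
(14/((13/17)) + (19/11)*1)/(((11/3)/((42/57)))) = 120330/29887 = 4.03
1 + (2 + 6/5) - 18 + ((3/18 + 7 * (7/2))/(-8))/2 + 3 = -1481/120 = -12.34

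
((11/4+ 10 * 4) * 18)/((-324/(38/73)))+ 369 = 107387/292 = 367.76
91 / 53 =1.72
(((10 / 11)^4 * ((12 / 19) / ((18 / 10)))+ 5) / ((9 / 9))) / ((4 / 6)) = 4372685 / 556358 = 7.86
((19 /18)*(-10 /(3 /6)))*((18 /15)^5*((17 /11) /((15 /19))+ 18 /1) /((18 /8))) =-16017152 /34375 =-465.95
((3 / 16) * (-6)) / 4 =-0.28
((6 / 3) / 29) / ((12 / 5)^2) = 25 / 2088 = 0.01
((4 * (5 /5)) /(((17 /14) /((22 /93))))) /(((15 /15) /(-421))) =-518672 /1581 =-328.07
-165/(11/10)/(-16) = 75/8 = 9.38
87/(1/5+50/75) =1305/13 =100.38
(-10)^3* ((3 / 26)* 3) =-4500 / 13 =-346.15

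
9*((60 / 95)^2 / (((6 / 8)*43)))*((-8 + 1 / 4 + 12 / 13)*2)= -306720 / 201799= -1.52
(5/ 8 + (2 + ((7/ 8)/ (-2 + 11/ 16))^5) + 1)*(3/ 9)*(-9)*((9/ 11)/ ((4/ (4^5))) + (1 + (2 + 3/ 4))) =-21235457/ 9504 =-2234.37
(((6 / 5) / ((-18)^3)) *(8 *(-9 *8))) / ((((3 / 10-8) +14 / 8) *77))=-0.00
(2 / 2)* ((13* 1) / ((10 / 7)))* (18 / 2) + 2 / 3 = 2477 / 30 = 82.57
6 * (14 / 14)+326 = 332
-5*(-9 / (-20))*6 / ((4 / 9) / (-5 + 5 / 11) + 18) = -6075 / 8056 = -0.75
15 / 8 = 1.88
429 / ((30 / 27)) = 386.10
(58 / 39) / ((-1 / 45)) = -66.92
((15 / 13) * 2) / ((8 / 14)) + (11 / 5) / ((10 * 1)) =1384 / 325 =4.26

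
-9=-9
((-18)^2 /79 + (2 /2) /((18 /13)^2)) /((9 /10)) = 591635 /115182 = 5.14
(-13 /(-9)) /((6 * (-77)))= -13 /4158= -0.00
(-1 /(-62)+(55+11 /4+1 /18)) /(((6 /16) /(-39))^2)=174486416 /279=625399.34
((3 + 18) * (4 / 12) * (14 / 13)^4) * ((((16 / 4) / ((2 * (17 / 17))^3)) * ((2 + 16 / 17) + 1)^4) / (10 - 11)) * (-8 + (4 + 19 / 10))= 28449110814348 / 11927216405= 2385.23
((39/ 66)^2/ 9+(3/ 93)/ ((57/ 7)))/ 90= 21941/ 46182312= 0.00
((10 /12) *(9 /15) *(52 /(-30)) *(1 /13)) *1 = -1 /15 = -0.07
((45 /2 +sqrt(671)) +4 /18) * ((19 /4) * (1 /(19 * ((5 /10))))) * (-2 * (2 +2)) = -4 * sqrt(671)-818 /9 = -194.50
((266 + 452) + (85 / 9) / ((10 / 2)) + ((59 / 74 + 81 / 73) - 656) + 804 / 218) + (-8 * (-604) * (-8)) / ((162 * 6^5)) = 804941640457 / 11589704694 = 69.45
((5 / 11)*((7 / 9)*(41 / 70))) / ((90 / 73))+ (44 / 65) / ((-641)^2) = 3197425129 / 19036938492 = 0.17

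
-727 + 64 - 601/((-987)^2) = -645874648/974169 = -663.00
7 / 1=7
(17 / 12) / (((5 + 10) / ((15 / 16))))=17 / 192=0.09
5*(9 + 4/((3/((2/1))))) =175/3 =58.33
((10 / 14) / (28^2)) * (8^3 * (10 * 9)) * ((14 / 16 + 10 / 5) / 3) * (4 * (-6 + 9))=482.80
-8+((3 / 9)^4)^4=-344373767 / 43046721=-8.00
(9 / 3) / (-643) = -3 / 643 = -0.00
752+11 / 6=4523 / 6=753.83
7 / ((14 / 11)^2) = 121 / 28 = 4.32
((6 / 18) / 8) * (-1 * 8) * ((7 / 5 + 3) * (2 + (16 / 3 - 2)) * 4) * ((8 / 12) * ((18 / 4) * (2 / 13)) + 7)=-233.46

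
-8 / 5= -1.60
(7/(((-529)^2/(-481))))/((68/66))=-111111/9514594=-0.01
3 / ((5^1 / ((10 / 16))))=0.38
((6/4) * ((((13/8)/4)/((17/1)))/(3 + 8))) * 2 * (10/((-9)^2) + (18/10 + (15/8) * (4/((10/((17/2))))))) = 349531/6462720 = 0.05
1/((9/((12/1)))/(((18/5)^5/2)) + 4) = 1259712/5041973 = 0.25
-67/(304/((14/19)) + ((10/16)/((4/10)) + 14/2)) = -7504/47167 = -0.16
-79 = -79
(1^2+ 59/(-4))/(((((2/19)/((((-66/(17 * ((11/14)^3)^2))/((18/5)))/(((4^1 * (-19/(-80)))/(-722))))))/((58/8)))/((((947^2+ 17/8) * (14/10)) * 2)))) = -8284027601310.74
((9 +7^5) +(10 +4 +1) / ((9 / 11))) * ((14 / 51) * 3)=707042 / 51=13863.57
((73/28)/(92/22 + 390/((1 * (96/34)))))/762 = 803/33398841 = 0.00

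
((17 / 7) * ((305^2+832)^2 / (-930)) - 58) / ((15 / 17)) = -2545846852621 / 97650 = -26071140.32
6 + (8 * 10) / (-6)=-22 / 3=-7.33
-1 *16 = -16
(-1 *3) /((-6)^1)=1 /2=0.50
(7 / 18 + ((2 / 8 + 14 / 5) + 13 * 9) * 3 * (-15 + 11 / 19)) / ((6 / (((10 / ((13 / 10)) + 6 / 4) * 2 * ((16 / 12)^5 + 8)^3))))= -28995061.12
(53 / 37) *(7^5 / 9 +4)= 892679 / 333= 2680.72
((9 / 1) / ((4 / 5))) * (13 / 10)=117 / 8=14.62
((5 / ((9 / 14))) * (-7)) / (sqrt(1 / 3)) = -490 * sqrt(3) / 9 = -94.30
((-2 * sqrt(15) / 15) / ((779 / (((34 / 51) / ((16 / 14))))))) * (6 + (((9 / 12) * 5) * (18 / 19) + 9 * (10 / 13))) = -18991 * sqrt(15) / 11544780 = -0.01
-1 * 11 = -11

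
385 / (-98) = -55 / 14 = -3.93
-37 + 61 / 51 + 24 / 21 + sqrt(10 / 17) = -12374 / 357 + sqrt(170) / 17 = -33.89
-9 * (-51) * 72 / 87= 11016 / 29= 379.86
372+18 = 390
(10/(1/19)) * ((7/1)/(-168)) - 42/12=-137/12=-11.42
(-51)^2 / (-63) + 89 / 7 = -200 / 7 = -28.57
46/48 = 23/24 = 0.96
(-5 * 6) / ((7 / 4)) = -120 / 7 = -17.14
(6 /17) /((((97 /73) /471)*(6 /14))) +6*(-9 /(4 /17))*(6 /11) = 3024309 /18139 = 166.73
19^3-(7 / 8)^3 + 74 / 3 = 10572283 / 1536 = 6883.00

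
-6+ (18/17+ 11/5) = -233/85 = -2.74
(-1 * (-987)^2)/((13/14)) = -13638366/13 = -1049105.08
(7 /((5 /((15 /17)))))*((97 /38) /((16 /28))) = 14259 /2584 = 5.52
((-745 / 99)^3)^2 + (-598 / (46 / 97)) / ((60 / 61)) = 3395399693455454393 / 18829602988020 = 180322.43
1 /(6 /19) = 19 /6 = 3.17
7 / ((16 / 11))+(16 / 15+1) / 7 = 8581 / 1680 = 5.11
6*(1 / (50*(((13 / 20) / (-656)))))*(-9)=1089.97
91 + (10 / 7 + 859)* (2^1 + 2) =24729 / 7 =3532.71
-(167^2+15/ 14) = -390461/ 14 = -27890.07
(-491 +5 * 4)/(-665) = 0.71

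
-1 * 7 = -7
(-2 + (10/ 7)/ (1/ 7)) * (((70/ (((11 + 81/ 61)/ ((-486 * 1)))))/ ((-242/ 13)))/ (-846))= -749385/ 534578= -1.40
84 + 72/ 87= 84.83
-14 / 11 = -1.27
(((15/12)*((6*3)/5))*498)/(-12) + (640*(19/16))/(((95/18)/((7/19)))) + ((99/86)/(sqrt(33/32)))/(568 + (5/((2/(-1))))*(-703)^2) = -10161/76 - 4*sqrt(66)/35402029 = -133.70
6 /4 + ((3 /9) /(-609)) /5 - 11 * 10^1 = -1982297 /18270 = -108.50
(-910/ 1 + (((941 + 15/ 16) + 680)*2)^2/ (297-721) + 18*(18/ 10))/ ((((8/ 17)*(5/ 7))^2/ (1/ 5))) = -45483.98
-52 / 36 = -13 / 9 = -1.44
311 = 311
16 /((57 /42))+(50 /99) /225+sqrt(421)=199622 /16929+sqrt(421)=32.31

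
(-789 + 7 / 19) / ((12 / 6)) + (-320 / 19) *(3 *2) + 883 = 7365 / 19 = 387.63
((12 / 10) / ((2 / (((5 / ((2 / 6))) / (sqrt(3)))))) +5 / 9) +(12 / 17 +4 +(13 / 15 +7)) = 3 * sqrt(3) +10043 / 765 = 18.32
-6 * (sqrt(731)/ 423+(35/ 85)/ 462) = -2 * sqrt(731)/ 141-1/ 187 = -0.39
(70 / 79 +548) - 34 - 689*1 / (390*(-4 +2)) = 2444747 / 4740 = 515.77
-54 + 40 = -14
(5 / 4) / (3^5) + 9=8753 / 972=9.01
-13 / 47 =-0.28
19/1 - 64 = -45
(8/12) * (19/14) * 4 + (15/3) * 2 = 286/21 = 13.62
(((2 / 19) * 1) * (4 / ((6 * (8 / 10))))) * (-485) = -2425 / 57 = -42.54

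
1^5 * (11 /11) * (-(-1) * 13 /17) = 13 /17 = 0.76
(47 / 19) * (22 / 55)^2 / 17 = 188 / 8075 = 0.02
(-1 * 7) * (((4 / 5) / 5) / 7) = -4 / 25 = -0.16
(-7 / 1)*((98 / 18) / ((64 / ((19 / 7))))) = -931 / 576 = -1.62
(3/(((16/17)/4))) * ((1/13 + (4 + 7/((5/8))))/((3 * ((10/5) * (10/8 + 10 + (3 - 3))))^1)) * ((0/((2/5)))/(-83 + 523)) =0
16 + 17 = 33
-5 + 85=80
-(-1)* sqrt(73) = sqrt(73) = 8.54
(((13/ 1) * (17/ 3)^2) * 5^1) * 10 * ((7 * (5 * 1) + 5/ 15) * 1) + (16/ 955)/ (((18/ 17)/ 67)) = 19016082836/ 25785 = 737486.25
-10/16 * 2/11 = -5/44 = -0.11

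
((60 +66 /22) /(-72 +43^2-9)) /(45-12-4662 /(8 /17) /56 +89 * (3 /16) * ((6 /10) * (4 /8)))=-105 /409292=-0.00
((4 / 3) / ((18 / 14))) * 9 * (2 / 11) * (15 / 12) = 70 / 33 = 2.12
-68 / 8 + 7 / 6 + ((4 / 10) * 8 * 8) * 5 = 362 / 3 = 120.67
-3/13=-0.23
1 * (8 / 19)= 0.42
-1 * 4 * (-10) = 40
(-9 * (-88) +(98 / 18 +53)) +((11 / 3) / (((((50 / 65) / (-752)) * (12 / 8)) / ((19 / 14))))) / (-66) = 899.58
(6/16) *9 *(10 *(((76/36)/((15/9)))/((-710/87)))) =-14877/2840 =-5.24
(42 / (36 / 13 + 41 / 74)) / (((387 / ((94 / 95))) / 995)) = 251932408 / 7835847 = 32.15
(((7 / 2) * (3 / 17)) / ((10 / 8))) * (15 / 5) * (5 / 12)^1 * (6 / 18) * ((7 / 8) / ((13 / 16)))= 49 / 221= 0.22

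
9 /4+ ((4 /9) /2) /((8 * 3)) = 61 /27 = 2.26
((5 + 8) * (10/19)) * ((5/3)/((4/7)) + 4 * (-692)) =-18918.99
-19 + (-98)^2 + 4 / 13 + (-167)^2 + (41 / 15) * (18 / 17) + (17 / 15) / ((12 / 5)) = 1490861873 / 39780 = 37477.67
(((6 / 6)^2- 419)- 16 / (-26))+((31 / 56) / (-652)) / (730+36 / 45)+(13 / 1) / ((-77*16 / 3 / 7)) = -7967226222889 / 19078323264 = -417.61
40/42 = 20/21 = 0.95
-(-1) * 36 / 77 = 36 / 77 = 0.47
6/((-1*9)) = -2/3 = -0.67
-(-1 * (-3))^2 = -9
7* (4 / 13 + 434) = 39522 / 13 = 3040.15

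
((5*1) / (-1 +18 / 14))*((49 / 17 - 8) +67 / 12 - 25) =-175175 / 408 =-429.35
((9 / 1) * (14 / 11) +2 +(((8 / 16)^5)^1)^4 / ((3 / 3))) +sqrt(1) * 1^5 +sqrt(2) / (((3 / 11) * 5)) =11 * sqrt(2) / 15 +166723595 / 11534336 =15.49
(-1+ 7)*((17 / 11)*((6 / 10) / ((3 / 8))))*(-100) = -16320 / 11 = -1483.64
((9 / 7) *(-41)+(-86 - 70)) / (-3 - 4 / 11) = 16071 / 259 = 62.05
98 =98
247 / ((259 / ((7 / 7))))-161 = -41452 / 259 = -160.05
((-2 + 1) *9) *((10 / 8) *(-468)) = 5265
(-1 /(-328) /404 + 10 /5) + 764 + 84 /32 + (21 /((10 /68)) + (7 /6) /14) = 1811786899 /1987680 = 911.51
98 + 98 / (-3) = 196 / 3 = 65.33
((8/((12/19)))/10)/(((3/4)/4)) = 304/45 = 6.76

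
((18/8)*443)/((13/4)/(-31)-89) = -41199/3683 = -11.19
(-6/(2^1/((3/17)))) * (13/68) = -117/1156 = -0.10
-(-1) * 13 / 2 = 13 / 2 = 6.50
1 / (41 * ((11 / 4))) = 4 / 451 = 0.01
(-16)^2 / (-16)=-16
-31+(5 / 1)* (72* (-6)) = -2191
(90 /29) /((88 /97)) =4365 /1276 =3.42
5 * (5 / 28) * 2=25 / 14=1.79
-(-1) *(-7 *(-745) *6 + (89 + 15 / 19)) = 596216 / 19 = 31379.79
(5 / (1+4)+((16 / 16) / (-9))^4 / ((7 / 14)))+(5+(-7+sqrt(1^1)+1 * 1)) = 6563 / 6561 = 1.00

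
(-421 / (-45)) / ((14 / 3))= 421 / 210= 2.00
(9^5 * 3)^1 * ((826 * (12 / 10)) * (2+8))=1755881064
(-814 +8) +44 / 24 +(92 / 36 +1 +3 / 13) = -187289 / 234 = -800.38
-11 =-11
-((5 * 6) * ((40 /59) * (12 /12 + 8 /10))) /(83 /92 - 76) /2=33120 /135877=0.24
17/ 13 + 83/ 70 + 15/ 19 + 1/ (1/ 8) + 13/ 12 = 1282871/ 103740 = 12.37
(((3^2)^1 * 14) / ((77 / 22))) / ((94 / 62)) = 1116 / 47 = 23.74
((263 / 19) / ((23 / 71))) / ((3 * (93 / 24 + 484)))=149384 / 5116833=0.03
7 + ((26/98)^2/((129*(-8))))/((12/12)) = 17344655/2477832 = 7.00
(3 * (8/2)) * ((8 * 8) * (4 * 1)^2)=12288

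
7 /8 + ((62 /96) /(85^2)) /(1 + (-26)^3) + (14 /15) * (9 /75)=6015774839 /6095010000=0.99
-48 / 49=-0.98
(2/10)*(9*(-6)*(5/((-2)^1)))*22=594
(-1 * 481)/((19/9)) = -4329/19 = -227.84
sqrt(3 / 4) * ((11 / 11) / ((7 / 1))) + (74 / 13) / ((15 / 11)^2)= 3.18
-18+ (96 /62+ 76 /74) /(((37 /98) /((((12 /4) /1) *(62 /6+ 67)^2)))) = 15579325702 /127317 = 122366.42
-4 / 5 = -0.80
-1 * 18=-18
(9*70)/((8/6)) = 945/2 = 472.50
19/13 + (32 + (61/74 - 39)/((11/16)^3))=-53790355/640211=-84.02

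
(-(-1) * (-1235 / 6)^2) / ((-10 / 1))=-4236.74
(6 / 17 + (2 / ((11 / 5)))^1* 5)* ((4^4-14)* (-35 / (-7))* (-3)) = -302280 / 17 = -17781.18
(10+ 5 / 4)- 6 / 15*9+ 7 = 293 / 20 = 14.65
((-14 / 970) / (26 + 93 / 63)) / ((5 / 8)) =-1176 / 1399225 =-0.00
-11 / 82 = -0.13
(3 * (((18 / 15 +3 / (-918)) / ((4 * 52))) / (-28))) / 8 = -1831 / 23761920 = -0.00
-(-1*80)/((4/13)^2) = 845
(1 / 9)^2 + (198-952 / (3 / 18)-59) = -451412 / 81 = -5572.99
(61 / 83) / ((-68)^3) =-61 / 26097856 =-0.00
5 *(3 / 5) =3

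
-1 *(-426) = 426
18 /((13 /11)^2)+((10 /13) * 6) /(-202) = 219588 /17069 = 12.86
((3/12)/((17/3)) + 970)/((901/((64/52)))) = 263852/199121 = 1.33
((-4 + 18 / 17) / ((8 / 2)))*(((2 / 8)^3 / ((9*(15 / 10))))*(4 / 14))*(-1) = 0.00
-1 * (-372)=372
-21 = -21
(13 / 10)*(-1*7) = -91 / 10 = -9.10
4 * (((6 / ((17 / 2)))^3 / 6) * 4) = 4608 / 4913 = 0.94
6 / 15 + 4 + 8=62 / 5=12.40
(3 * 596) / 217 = 1788 / 217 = 8.24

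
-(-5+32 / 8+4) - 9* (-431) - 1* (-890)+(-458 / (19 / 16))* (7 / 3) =220366 / 57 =3866.07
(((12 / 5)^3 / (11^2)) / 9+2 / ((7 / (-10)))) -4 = -724656 / 105875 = -6.84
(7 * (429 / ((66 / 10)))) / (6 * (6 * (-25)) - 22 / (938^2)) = -200164510 / 395929811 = -0.51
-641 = -641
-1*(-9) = 9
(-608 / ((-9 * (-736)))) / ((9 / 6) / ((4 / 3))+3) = -152 / 6831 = -0.02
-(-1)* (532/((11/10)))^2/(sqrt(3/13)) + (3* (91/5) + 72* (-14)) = -4767/5 + 28302400* sqrt(39)/363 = 485956.88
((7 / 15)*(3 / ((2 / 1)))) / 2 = 7 / 20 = 0.35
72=72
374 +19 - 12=381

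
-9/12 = -3/4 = -0.75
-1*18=-18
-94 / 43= -2.19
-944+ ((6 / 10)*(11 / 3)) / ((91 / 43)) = -429047 / 455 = -942.96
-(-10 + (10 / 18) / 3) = 265 / 27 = 9.81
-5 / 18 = -0.28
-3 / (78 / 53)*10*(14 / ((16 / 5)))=-9275 / 104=-89.18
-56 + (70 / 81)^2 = -362516 / 6561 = -55.25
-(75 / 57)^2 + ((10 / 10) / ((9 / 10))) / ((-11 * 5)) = -62597 / 35739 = -1.75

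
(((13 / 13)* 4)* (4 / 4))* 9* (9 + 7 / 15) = 1704 / 5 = 340.80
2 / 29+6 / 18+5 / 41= 1870 / 3567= 0.52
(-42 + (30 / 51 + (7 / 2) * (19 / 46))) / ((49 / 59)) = -3687913 / 76636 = -48.12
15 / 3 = 5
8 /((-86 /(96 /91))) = -384 /3913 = -0.10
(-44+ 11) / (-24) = 11 / 8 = 1.38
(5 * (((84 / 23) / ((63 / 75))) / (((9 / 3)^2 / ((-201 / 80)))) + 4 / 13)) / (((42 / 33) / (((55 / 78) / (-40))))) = 1966855 / 31344768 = 0.06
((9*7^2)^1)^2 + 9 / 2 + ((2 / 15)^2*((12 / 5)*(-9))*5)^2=243111483 / 1250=194489.19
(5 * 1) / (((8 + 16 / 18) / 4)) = 9 / 4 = 2.25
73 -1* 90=-17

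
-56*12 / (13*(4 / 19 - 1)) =4256 / 65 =65.48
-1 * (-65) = 65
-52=-52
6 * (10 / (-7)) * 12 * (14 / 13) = -1440 / 13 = -110.77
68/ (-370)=-34/ 185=-0.18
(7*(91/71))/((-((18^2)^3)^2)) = -637/82135028081258496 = -0.00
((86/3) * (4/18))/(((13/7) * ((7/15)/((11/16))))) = 2365/468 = 5.05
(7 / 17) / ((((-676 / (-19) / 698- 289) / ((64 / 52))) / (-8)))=5941376 / 423440641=0.01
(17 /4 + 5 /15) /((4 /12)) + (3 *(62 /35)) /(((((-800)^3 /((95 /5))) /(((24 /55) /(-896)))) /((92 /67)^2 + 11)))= 3406755968306625743 /247764070400000000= 13.75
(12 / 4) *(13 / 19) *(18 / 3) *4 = 936 / 19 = 49.26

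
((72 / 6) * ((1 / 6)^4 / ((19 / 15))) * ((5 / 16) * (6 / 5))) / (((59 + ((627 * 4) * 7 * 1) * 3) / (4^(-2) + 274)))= 0.00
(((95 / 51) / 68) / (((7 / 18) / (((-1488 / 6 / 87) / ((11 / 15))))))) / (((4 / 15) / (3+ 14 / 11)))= -31143375 / 7098707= -4.39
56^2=3136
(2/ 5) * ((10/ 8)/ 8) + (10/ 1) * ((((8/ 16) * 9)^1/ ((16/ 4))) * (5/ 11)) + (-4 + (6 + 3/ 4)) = 1395/ 176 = 7.93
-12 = -12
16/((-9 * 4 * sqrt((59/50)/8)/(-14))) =1120 * sqrt(59)/531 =16.20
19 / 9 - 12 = -89 / 9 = -9.89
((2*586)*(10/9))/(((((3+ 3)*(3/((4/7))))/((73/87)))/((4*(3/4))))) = 1711120/16443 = 104.06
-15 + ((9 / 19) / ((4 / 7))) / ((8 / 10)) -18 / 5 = -17.56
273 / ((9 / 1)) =91 / 3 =30.33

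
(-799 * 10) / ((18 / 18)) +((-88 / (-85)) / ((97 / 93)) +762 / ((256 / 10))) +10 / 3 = -12594521297 / 1583040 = -7955.91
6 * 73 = 438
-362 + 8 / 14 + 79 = -282.43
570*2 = 1140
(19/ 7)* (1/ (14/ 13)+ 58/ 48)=6821/ 1176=5.80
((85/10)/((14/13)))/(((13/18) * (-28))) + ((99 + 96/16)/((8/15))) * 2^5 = 2469447/392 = 6299.61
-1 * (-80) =80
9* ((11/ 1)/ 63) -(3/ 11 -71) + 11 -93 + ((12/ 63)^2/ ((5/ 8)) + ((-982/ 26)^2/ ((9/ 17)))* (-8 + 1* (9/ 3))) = -18421719556/ 1366365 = -13482.28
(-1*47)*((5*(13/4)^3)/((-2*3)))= 516295/384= 1344.52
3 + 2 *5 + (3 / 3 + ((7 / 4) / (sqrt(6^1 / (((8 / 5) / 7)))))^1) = sqrt(105) / 30 + 14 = 14.34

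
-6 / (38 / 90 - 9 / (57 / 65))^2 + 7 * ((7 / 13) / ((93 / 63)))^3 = 643552640485353 / 2316808607996246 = 0.28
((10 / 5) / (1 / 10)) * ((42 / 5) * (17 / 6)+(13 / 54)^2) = 347849 / 729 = 477.16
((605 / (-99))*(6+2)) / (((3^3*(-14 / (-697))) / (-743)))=113931620 / 1701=66979.20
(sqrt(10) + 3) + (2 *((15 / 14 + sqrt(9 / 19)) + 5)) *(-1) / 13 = -6 *sqrt(19) / 247 + 188 / 91 + sqrt(10) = 5.12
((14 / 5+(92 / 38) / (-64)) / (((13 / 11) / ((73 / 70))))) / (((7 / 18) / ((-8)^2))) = 121370238 / 302575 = 401.12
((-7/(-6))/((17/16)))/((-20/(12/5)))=-56/425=-0.13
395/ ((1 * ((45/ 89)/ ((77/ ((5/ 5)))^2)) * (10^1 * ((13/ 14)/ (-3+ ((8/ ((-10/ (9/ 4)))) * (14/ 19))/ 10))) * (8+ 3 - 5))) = -72368283064/ 277875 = -260434.67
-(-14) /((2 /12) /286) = 24024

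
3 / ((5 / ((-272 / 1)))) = -816 / 5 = -163.20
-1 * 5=-5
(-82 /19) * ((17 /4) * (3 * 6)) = -6273 /19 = -330.16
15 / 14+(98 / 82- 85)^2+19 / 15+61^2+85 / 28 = 7589454757 / 706020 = 10749.63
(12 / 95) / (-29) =-12 / 2755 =-0.00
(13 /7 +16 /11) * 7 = 255 /11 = 23.18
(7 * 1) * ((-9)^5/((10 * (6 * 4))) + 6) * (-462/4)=31051251/160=194070.32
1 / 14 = 0.07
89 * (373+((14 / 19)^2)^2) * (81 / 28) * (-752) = -72274775.53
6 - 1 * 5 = 1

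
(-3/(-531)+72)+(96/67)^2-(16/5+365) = -1168554388/3972765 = -294.14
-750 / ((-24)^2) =-125 / 96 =-1.30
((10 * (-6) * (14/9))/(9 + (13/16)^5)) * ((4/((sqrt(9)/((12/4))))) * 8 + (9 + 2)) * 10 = -18035507200/4203633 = -4290.46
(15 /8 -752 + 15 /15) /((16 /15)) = -89895 /128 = -702.30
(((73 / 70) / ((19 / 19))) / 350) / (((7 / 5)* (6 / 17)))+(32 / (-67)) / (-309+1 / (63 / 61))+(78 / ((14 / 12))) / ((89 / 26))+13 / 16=484663247184623 / 23814759872400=20.35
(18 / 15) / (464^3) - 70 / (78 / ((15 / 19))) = -43705087259 / 61686609920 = -0.71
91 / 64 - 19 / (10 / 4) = -1977 / 320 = -6.18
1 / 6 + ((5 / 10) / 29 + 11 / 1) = 973 / 87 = 11.18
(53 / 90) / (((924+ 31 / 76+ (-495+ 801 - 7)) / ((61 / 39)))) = 122854 / 163178145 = 0.00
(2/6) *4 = 1.33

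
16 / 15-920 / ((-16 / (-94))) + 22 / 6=-81004 / 15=-5400.27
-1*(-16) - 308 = -292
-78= -78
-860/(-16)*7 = 1505/4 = 376.25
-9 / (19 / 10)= -90 / 19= -4.74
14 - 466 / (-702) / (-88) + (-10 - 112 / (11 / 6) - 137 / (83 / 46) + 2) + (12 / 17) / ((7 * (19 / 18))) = -130.93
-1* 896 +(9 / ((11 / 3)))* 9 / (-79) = -778867 / 869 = -896.28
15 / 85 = 0.18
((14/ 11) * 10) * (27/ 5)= 756/ 11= 68.73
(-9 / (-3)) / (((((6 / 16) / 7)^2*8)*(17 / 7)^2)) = 19208 / 867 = 22.15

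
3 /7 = 0.43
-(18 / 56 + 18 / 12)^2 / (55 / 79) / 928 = -205479 / 40015360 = -0.01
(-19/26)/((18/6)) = -19/78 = -0.24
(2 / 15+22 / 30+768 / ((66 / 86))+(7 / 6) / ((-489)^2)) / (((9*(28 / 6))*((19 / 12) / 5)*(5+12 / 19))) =11290815433 / 844336251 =13.37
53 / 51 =1.04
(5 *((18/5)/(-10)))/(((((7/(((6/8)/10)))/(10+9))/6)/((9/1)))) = -13851/700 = -19.79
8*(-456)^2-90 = 1663398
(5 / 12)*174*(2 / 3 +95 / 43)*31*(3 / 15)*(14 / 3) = 2334703 / 387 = 6032.82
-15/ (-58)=15/ 58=0.26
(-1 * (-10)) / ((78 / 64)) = 320 / 39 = 8.21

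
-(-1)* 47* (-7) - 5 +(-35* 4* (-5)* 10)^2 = 48999666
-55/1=-55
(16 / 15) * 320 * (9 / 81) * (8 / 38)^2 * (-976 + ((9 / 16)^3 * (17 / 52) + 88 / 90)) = -1638.84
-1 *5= -5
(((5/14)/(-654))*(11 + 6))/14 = -85/128184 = -0.00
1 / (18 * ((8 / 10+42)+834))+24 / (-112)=-118333 / 552384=-0.21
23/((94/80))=920/47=19.57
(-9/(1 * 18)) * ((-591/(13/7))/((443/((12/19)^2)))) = 297864/2078999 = 0.14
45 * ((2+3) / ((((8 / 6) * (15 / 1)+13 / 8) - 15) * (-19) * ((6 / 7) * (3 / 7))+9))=-4900 / 811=-6.04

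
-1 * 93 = -93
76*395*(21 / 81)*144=3362240 / 3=1120746.67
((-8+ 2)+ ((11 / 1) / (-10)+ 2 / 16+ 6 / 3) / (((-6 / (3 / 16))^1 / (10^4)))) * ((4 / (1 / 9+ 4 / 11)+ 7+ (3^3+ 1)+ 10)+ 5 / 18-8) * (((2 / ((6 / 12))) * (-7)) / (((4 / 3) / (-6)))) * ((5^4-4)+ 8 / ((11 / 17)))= -894999665735 / 752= -1190159129.97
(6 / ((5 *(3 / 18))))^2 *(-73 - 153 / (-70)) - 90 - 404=-3644386 / 875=-4165.01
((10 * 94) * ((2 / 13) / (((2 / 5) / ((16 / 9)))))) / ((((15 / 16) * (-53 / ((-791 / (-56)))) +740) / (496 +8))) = 190346240 / 432757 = 439.85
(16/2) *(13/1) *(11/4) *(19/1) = 5434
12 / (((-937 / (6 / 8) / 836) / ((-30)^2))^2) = 3821213880000 / 877969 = 4352333.49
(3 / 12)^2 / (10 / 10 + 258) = 1 / 4144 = 0.00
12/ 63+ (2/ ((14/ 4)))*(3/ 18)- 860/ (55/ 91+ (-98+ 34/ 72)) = 20356562/ 2222647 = 9.16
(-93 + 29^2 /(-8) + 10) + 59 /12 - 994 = -28253 /24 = -1177.21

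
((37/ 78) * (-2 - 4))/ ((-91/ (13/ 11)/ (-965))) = -35705/ 1001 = -35.67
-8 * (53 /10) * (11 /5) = -2332 /25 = -93.28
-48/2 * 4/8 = -12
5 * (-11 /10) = -11 /2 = -5.50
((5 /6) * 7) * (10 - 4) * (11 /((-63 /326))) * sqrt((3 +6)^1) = -17930 /3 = -5976.67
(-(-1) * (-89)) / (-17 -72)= 1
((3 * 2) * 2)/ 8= 3/ 2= 1.50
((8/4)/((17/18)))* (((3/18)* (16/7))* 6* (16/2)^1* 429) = 1976832/119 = 16612.03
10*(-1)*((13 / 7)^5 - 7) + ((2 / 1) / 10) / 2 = -25347593 / 168070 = -150.82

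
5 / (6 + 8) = 5 / 14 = 0.36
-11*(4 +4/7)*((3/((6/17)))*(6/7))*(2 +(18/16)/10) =-189618/245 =-773.95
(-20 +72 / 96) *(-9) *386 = 133749 / 2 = 66874.50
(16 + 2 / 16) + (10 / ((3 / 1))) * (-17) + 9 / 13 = -12433 / 312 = -39.85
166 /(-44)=-83 /22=-3.77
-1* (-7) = 7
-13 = -13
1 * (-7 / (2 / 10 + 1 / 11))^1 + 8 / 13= -23.45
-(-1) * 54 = 54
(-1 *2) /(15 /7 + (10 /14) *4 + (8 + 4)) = -2 /17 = -0.12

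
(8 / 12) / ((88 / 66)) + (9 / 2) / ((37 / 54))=523 / 74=7.07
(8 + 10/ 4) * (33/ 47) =693/ 94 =7.37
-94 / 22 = -47 / 11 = -4.27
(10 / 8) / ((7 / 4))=5 / 7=0.71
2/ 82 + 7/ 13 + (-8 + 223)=114895/ 533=215.56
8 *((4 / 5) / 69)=32 / 345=0.09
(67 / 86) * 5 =335 / 86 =3.90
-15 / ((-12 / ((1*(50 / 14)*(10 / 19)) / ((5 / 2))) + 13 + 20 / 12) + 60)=-1125 / 4403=-0.26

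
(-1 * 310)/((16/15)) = -2325/8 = -290.62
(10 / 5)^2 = 4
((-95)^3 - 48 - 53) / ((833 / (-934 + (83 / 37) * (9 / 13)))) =384583988332 / 400673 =959845.03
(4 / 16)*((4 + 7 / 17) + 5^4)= 2675 / 17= 157.35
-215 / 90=-2.39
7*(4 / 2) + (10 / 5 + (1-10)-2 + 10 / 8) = 25 / 4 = 6.25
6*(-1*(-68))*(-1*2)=-816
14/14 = 1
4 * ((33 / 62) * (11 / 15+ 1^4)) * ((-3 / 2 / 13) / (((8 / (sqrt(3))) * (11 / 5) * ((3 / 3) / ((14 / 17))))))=-21 * sqrt(3) / 1054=-0.03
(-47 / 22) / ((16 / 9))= -423 / 352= -1.20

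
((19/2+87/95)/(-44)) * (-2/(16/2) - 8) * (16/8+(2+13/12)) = 120719/12160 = 9.93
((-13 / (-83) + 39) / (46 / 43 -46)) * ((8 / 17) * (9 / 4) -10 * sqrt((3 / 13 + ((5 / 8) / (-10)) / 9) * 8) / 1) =-209625 / 227171 + 26875 * sqrt(10894) / 240534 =10.74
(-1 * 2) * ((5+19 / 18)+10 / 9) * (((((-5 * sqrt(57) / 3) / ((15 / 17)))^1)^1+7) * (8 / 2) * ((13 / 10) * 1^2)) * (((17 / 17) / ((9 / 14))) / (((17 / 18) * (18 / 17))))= 841.82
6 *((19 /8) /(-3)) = -19 /4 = -4.75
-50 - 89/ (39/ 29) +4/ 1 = -4375/ 39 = -112.18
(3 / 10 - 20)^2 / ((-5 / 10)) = -38809 / 50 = -776.18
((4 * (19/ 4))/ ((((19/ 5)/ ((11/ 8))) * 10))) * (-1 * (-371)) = 4081/ 16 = 255.06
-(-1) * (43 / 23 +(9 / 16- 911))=-334353 / 368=-908.57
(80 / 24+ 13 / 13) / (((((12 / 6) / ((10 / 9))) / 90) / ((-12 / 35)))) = -520 / 7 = -74.29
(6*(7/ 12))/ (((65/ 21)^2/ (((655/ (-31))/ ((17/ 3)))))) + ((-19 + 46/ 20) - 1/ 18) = -145225723/ 8015670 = -18.12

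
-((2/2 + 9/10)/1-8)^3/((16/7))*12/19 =4766601/76000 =62.72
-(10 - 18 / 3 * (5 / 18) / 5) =-29 / 3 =-9.67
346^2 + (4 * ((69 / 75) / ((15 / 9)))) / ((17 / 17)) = 14964776 / 125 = 119718.21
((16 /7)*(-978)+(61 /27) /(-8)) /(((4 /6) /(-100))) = 84509875 /252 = 335356.65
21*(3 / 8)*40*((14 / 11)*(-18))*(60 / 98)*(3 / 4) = -36450 / 11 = -3313.64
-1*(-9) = 9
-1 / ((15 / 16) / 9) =-48 / 5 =-9.60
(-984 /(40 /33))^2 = 16475481 /25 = 659019.24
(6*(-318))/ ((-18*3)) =106/ 3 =35.33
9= 9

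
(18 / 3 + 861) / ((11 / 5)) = 4335 / 11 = 394.09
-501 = -501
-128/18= -64/9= -7.11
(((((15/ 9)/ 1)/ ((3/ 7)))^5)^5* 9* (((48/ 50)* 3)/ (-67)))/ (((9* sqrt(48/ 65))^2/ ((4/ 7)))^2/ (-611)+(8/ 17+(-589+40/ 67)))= 801807089588976920935532100200653076171875000/ 2255525299547194564616816043493803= 355485744163.43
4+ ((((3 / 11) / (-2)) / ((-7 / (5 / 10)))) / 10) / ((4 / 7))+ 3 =12323 / 1760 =7.00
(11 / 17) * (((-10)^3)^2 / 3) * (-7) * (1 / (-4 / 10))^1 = 192500000 / 51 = 3774509.80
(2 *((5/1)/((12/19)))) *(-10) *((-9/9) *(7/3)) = 3325/9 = 369.44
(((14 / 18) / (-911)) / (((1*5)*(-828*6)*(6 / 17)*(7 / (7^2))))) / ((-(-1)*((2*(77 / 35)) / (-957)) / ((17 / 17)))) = -24157 / 162930528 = -0.00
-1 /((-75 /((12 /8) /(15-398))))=-1 /19150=-0.00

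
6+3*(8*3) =78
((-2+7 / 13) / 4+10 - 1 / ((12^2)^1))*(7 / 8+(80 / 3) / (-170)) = 5280739 / 763776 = 6.91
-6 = -6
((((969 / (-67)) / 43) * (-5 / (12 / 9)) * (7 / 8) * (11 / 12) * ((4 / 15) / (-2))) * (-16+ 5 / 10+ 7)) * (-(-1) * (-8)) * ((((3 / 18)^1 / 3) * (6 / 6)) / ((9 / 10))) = -2114035 / 3733776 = -0.57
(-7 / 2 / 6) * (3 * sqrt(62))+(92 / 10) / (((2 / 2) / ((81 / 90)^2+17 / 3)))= 44689 / 750 - 7 * sqrt(62) / 4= 45.81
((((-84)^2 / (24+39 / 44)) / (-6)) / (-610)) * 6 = 51744 / 111325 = 0.46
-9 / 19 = -0.47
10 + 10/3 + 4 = 52/3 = 17.33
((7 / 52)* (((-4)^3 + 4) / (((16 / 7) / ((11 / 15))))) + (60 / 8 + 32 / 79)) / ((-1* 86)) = -87315 / 1413152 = -0.06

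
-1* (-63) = 63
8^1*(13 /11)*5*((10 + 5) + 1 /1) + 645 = 15415 /11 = 1401.36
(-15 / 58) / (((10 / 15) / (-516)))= 200.17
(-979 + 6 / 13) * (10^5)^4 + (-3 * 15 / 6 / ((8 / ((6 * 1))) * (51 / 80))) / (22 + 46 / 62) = -1016407900000000000000004030 / 10387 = -97853846153846153846154.23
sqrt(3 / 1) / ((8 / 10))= 5 * sqrt(3) / 4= 2.17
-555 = -555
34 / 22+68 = 765 / 11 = 69.55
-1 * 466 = -466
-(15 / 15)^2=-1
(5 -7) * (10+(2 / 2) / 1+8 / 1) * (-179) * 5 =34010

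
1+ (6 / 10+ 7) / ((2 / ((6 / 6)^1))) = 24 / 5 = 4.80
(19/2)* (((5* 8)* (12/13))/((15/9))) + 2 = 2762/13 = 212.46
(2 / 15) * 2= 4 / 15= 0.27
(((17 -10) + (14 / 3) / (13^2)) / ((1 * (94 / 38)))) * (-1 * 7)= -473879 / 23829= -19.89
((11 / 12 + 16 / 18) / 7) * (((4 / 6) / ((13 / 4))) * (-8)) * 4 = -320 / 189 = -1.69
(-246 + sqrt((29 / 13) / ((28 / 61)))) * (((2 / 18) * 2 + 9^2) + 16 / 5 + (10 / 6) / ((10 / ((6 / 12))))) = -623651 / 30 + 2173 * sqrt(160979) / 4680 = -20602.07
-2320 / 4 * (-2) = 1160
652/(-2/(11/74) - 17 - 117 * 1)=-3586/811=-4.42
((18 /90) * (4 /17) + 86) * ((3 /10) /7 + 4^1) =1034931 /2975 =347.88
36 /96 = 3 /8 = 0.38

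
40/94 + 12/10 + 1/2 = 999/470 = 2.13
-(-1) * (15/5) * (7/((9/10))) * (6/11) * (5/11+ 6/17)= 21140/2057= 10.28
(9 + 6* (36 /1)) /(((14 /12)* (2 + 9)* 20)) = 135 /154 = 0.88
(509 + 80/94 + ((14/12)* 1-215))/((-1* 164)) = -83477/46248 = -1.80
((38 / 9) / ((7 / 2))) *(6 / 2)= 76 / 21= 3.62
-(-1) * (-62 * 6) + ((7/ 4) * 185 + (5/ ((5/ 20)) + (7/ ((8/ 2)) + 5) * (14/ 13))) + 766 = 38741/ 52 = 745.02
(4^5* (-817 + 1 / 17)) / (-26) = 32174.91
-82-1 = -83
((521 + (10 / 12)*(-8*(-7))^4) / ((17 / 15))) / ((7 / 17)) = 122939015 / 7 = 17562716.43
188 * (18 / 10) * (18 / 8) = 3807 / 5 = 761.40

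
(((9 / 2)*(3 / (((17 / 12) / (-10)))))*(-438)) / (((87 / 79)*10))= 1868508 / 493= 3790.08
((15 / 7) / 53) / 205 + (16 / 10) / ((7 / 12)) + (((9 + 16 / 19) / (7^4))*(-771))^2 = 287874248704914 / 22611077194265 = 12.73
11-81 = -70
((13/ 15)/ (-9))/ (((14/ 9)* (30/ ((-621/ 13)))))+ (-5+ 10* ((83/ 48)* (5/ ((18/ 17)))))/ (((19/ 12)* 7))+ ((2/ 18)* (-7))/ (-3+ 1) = 73852/ 9975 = 7.40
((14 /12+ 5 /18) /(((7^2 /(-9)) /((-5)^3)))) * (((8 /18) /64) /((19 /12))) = 1625 /11172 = 0.15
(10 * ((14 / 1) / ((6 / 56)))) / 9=3920 / 27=145.19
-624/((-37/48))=29952/37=809.51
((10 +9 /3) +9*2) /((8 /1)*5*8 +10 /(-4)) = 62 /635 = 0.10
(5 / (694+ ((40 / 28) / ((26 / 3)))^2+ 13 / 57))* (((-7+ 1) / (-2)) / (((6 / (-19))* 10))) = -8968323 / 1310801104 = -0.01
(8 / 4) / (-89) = -2 / 89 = -0.02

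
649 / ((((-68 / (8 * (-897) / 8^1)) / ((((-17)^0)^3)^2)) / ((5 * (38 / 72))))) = 18434845 / 816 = 22591.72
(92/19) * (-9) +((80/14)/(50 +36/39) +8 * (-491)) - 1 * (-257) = -163521969/44023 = -3714.47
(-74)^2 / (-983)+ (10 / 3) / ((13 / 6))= -51528 / 12779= -4.03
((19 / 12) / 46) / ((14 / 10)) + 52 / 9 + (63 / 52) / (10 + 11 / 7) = 890171 / 150696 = 5.91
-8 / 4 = -2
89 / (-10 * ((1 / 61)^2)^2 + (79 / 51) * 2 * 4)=62846272299 / 8750571002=7.18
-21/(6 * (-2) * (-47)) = -7/188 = -0.04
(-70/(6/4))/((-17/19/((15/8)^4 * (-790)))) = -4432640625/8704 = -509264.78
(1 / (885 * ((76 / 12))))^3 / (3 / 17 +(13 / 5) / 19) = 17 / 937894010350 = 0.00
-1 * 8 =-8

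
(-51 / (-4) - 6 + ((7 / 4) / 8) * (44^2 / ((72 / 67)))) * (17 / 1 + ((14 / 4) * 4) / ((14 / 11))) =404047 / 36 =11223.53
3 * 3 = 9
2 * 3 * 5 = 30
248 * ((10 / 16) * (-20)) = -3100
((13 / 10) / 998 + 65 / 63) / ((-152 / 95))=-649519 / 1005984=-0.65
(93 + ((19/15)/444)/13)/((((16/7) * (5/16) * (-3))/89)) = -5016370457/1298700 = -3862.61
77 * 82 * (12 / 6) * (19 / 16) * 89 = 1334621.75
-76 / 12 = -19 / 3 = -6.33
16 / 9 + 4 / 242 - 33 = -33983 / 1089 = -31.21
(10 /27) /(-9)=-10 /243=-0.04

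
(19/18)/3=19/54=0.35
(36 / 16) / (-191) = -9 / 764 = -0.01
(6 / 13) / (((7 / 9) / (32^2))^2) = 800012.46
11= 11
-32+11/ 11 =-31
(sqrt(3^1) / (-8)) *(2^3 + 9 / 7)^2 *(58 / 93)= -122525 *sqrt(3) / 18228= -11.64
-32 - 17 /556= -17809 /556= -32.03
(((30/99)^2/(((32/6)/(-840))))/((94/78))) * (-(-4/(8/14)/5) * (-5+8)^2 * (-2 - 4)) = 5159700/5687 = 907.28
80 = 80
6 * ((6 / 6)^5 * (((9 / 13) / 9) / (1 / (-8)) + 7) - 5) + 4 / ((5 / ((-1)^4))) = 592 / 65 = 9.11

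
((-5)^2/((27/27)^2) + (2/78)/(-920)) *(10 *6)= 896999/598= 1500.00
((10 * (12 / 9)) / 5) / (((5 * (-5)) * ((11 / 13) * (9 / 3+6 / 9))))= -104 / 3025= -0.03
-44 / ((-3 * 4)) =11 / 3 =3.67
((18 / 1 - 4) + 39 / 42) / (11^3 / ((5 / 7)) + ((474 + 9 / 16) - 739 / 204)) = 426360 / 66668749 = 0.01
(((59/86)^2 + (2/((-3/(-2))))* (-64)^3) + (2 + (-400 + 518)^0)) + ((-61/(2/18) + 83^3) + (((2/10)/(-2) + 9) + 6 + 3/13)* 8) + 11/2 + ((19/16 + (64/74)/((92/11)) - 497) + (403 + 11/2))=1088667893645831/4909316880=221755.47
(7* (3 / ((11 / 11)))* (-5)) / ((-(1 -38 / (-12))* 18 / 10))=14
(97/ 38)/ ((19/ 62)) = 3007/ 361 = 8.33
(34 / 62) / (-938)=-17 / 29078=-0.00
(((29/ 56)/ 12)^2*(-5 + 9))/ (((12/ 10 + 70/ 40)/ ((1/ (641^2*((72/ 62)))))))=130355/ 24631402150656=0.00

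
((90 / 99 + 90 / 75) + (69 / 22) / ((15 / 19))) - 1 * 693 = -75561 / 110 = -686.92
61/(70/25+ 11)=305/69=4.42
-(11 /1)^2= -121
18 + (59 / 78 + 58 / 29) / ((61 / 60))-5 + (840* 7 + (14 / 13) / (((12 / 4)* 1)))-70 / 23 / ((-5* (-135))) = 14517676183 / 2462265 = 5896.07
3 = 3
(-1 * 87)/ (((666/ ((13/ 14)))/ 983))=-119.24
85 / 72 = 1.18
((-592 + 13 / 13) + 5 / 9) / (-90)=2657 / 405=6.56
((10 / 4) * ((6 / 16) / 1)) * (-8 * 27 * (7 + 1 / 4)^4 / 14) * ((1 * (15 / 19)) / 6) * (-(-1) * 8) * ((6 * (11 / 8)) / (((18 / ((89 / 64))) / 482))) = -112640741004825 / 8716288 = -12923017.34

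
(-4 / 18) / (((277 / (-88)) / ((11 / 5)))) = 1936 / 12465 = 0.16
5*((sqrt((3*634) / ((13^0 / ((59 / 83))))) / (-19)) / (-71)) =5*sqrt(9314094) / 111967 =0.14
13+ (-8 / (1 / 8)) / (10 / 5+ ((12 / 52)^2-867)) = 29861 / 2284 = 13.07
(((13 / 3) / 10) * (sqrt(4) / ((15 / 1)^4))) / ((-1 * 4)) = -13 / 3037500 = -0.00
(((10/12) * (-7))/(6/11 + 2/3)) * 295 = -22715/16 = -1419.69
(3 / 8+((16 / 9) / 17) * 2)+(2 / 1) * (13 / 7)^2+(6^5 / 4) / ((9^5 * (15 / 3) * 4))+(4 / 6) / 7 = 61365293 / 8096760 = 7.58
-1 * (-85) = 85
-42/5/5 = -42/25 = -1.68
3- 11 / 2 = -5 / 2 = -2.50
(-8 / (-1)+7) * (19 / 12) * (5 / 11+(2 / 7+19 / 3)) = 77615 / 462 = 168.00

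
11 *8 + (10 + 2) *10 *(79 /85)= 3392 /17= 199.53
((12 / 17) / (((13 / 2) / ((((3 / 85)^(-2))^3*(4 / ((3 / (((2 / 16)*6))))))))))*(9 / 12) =44370531250 / 1053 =42137256.65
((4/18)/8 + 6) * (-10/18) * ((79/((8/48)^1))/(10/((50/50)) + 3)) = -85715/702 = -122.10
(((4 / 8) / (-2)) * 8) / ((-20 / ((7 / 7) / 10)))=1 / 100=0.01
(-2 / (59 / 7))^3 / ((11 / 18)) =-49392 / 2259169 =-0.02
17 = 17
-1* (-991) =991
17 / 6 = 2.83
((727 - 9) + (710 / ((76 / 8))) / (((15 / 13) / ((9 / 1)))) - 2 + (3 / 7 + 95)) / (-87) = -185452 / 11571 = -16.03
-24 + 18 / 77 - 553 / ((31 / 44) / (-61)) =114230674 / 2387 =47855.33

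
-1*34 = -34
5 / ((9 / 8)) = 40 / 9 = 4.44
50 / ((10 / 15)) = 75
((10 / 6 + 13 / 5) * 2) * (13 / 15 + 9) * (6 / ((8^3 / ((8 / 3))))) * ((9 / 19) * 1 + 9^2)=101824 / 475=214.37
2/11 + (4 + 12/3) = 90/11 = 8.18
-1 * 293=-293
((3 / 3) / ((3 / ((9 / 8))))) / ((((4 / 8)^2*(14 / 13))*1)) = 39 / 28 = 1.39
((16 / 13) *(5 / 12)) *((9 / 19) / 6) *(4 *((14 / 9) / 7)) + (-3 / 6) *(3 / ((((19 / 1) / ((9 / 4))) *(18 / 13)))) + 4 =138989 / 35568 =3.91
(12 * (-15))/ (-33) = 5.45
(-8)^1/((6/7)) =-28/3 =-9.33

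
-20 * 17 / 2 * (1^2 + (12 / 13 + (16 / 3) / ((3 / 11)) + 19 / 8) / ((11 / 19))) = -35421625 / 5148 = -6880.66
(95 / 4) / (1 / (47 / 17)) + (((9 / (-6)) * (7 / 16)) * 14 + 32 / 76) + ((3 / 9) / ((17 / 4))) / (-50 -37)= 76741919 / 1348848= 56.89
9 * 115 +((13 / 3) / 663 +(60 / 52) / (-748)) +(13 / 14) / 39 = 634071065 / 612612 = 1035.03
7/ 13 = 0.54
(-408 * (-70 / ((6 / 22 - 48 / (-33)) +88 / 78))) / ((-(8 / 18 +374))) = -1575288 / 58975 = -26.71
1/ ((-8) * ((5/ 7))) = -7/ 40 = -0.18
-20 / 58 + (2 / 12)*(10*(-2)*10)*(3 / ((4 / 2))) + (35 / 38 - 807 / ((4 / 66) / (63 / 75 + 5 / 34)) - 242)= -12584195009 / 936700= -13434.61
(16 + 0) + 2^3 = 24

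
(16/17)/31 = 16/527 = 0.03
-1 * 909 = -909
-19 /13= -1.46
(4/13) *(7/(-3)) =-28/39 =-0.72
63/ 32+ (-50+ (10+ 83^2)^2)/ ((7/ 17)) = 115590654.40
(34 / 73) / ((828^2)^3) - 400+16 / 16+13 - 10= -4657684542123836399599 / 11761829651827869696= -396.00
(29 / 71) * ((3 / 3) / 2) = 29 / 142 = 0.20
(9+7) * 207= 3312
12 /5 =2.40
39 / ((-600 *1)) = -0.06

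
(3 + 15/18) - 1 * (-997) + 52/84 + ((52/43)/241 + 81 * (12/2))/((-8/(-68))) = 2233897933/435246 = 5132.50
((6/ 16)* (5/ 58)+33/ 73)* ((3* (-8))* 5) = -246105/ 4234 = -58.13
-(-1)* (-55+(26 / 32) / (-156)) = -10561 / 192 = -55.01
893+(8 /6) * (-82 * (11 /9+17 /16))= 34733 /54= 643.20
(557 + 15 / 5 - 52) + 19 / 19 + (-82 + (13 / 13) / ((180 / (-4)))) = 19214 / 45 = 426.98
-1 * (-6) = 6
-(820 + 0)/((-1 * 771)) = 820/771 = 1.06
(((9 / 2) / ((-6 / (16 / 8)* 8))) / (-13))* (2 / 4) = 3 / 416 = 0.01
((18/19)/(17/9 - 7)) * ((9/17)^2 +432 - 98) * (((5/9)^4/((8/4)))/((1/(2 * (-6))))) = 120758750/3409911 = 35.41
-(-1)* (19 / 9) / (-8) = -19 / 72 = -0.26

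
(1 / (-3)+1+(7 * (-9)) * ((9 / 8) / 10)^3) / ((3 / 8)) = 886219 / 576000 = 1.54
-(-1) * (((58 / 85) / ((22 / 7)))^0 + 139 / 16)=155 / 16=9.69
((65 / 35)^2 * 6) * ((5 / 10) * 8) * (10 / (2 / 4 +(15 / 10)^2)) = 162240 / 539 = 301.00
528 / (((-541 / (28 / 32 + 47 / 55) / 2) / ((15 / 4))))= -6849 / 541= -12.66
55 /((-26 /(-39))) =165 /2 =82.50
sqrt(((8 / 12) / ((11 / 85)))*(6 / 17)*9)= 6*sqrt(55) / 11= 4.05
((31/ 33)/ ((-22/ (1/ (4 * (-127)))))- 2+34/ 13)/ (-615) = -2950867/ 2948619960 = -0.00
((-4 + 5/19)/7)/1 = -71/133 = -0.53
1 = 1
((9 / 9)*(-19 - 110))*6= -774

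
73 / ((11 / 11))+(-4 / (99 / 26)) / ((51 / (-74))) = 376273 / 5049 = 74.52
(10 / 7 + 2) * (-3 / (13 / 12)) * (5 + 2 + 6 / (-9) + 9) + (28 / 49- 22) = -15198 / 91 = -167.01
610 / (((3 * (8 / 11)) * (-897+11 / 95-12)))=-318725 / 1036128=-0.31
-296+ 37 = -259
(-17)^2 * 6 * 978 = 1695852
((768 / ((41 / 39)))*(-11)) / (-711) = 36608 / 3239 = 11.30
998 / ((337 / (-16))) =-15968 / 337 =-47.38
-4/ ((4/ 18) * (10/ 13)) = -117/ 5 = -23.40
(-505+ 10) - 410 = -905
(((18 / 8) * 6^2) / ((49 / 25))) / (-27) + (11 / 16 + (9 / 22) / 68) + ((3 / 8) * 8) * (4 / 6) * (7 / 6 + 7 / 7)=1537729 / 439824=3.50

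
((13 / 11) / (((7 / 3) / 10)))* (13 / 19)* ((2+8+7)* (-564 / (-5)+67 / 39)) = 9870302 / 1463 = 6746.62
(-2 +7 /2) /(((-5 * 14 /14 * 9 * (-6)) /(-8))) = -0.04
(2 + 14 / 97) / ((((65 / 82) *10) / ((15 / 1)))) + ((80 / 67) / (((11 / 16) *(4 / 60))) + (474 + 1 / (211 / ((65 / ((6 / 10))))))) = 114177291643 / 226262685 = 504.62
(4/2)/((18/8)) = 8/9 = 0.89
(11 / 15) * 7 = 77 / 15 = 5.13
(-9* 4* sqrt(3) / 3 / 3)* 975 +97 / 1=97 -3900* sqrt(3)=-6658.00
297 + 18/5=1503/5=300.60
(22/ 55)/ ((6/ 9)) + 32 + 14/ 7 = 173/ 5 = 34.60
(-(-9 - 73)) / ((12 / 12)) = 82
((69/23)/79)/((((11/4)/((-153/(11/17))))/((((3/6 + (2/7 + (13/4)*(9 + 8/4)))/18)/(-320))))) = 80631/3893120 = 0.02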